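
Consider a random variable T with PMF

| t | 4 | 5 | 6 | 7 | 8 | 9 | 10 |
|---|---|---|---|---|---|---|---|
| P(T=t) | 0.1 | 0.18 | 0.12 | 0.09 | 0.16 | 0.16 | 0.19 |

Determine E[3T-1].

E[3T-1] = Σ (3t-1)·P(T=t)
 = 11·0.1 + 14·0.18 + 17·0.12 + 20·0.09 + 23·0.16 + 26·0.16 + 29·0.19
 = 1.1 + 2.52 + 2.04 + 1.8 + 3.68 + 4.16 + 5.51
 = 20.81

20.81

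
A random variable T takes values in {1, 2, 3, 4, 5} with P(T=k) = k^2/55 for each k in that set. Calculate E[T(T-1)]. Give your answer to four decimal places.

13.7091

E[T(T-1)] = Σ t(t-1)·P(T=t)
 = 0·1/55 + 2·4/55 + 6·9/55 + 12·16/55 + 20·5/11
 = 0 + 8/55 + 54/55 + 192/55 + 100/11
 = 754/55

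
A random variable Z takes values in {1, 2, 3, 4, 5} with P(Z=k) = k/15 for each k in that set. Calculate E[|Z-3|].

E[|Z-3|] = Σ |z-3|·P(Z=z)
 = 2·1/15 + 1·2/15 + 0·1/5 + 1·4/15 + 2·1/3
 = 2/15 + 2/15 + 0 + 4/15 + 2/3
 = 6/5

1.2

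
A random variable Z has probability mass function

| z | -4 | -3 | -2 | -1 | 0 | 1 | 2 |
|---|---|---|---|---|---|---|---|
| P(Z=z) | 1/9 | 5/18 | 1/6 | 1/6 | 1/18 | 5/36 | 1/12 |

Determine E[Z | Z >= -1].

0.3125

P(Z >= -1) = 1/6 + 1/18 + 5/36 + 1/12 = 4/9.
E[Z | Z >= -1] = [(-1)·1/6 + 0·1/18 + 1·5/36 + 2·1/12] / (4/9)
 = 5/36 / (4/9)
 = 5/16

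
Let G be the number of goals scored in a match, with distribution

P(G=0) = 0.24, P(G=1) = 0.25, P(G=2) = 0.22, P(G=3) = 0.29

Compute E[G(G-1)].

E[G(G-1)] = Σ g(g-1)·P(G=g)
 = 0·0.24 + 0·0.25 + 2·0.22 + 6·0.29
 = 0 + 0 + 0.44 + 1.74
 = 2.18

2.18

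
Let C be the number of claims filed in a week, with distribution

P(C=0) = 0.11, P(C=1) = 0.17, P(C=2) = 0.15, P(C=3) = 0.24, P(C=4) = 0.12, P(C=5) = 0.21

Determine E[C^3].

E[C^3] = Σ c^3·P(C=c)
 = 0·0.11 + 1·0.17 + 8·0.15 + 27·0.24 + 64·0.12 + 125·0.21
 = 0 + 0.17 + 1.2 + 6.48 + 7.68 + 26.25
 = 41.78

41.78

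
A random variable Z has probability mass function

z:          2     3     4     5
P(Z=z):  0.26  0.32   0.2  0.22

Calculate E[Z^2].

E[Z^2] = Σ z^2·P(Z=z)
 = 4·0.26 + 9·0.32 + 16·0.2 + 25·0.22
 = 1.04 + 2.88 + 3.2 + 5.5
 = 12.62

12.62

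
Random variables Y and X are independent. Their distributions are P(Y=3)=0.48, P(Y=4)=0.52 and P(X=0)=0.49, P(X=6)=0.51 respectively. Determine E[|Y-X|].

E[|Y-X|] = Σ_y Σ_x |y-x| · P(Y=y)P(X=x)
 = 3·0.2352 + 3·0.2448 + 4·0.2548 + 2·0.2652
 = 0.7056 + 0.7344 + 1.0192 + 0.5304
 = 2.9896

2.9896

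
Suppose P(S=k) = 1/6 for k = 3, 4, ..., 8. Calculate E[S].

E[S] = Σ s·P(S=s)
 = 3·1/6 + 4·1/6 + 5·1/6 + 6·1/6 + 7·1/6 + 8·1/6
 = 1/2 + 2/3 + 5/6 + 1 + 7/6 + 4/3
 = 11/2

5.5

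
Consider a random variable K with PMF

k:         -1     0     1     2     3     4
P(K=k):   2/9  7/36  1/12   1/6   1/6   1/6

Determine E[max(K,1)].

2

E[max(K,1)] = Σ max(k,1)·P(K=k)
 = 1·2/9 + 1·7/36 + 1·1/12 + 2·1/6 + 3·1/6 + 4·1/6
 = 2/9 + 7/36 + 1/12 + 1/3 + 1/2 + 2/3
 = 2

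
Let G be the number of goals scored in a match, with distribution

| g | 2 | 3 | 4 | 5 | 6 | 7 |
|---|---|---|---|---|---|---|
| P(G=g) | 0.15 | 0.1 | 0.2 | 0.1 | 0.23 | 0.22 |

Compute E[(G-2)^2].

10.98

E[(G-2)^2] = Σ (g-2)^2·P(G=g)
 = 0·0.15 + 1·0.1 + 4·0.2 + 9·0.1 + 16·0.23 + 25·0.22
 = 0 + 0.1 + 0.8 + 0.9 + 3.68 + 5.5
 = 10.98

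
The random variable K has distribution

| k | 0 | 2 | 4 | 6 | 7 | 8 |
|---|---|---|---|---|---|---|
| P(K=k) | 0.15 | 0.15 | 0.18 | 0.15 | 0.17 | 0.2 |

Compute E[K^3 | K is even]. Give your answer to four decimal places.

P(K is even) = 0.15 + 0.15 + 0.18 + 0.15 + 0.2 = 0.83.
E[K^3 | K is even] = [0·0.15 + 8·0.15 + 64·0.18 + 216·0.15 + 512·0.2] / 0.83
 = 147.52 / 0.83
 = 14752/83

177.7349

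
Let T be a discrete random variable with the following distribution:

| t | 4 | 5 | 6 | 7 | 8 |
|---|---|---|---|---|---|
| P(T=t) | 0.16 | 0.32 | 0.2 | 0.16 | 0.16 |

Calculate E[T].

E[T] = Σ t·P(T=t)
 = 4·0.16 + 5·0.32 + 6·0.2 + 7·0.16 + 8·0.16
 = 0.64 + 1.6 + 1.2 + 1.12 + 1.28
 = 5.84

5.84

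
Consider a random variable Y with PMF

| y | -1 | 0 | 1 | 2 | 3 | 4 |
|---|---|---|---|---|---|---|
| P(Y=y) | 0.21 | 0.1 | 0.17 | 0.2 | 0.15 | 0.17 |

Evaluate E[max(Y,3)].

E[max(Y,3)] = Σ max(y,3)·P(Y=y)
 = 3·0.21 + 3·0.1 + 3·0.17 + 3·0.2 + 3·0.15 + 4·0.17
 = 0.63 + 0.3 + 0.51 + 0.6 + 0.45 + 0.68
 = 3.17

3.17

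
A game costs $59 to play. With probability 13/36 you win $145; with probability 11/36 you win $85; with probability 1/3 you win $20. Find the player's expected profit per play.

26

E[payout] = 145·13/36 + 85·11/36 + 20·1/3
 = 1885/36 + 935/36 + 20/3
 = 85
Net = 85 - 59 = 26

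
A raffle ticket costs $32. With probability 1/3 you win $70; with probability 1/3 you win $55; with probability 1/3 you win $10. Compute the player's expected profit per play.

13

E[payout] = 70·1/3 + 55·1/3 + 10·1/3
 = 70/3 + 55/3 + 10/3
 = 45
Net = 45 - 32 = 13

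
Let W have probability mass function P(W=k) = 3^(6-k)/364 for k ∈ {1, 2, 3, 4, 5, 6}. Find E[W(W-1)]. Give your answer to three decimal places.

E[W(W-1)] = Σ w(w-1)·P(W=w)
 = 0·243/364 + 2·81/364 + 6·27/364 + 12·9/364 + 20·3/364 + 30·1/364
 = 0 + 81/182 + 81/182 + 27/91 + 15/91 + 15/182
 = 261/182

1.434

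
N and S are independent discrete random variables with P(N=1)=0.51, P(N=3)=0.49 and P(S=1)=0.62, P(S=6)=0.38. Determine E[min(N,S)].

1.3724

E[min(N,S)] = Σ_n Σ_s min(n,s) · P(N=n)P(S=s)
 = 1·0.3162 + 1·0.1938 + 1·0.3038 + 3·0.1862
 = 0.3162 + 0.1938 + 0.3038 + 0.5586
 = 1.3724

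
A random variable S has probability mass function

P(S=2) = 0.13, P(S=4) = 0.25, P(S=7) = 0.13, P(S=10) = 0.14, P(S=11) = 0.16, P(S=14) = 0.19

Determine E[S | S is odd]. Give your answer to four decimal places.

P(S is odd) = 0.13 + 0.16 = 0.29.
E[S | S is odd] = [7·0.13 + 11·0.16] / 0.29
 = 2.67 / 0.29
 = 267/29

9.2069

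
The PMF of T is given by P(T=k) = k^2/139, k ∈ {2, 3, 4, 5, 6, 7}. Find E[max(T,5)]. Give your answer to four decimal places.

5.9640

E[max(T,5)] = Σ max(t,5)·P(T=t)
 = 5·4/139 + 5·9/139 + 5·16/139 + 5·25/139 + 6·36/139 + 7·49/139
 = 20/139 + 45/139 + 80/139 + 125/139 + 216/139 + 343/139
 = 829/139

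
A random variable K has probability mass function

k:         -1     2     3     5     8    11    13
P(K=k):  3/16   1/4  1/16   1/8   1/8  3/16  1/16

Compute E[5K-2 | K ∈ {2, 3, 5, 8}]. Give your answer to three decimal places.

P(K ∈ {2, 3, 5, 8}) = 1/4 + 1/16 + 1/8 + 1/8 = 9/16.
E[5K-2 | K ∈ {2, 3, 5, 8}] = [8·1/4 + 13·1/16 + 23·1/8 + 38·1/8] / (9/16)
 = 167/16 / (9/16)
 = 167/9

18.556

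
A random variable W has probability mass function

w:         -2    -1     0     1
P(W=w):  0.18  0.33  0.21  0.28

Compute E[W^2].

1.33

E[W^2] = Σ w^2·P(W=w)
 = 4·0.18 + 1·0.33 + 0·0.21 + 1·0.28
 = 0.72 + 0.33 + 0 + 0.28
 = 1.33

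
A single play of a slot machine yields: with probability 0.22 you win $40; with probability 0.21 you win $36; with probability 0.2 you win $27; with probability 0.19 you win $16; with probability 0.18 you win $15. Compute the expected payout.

E[payout] = 40·0.22 + 36·0.21 + 27·0.2 + 16·0.19 + 15·0.18
 = 8.8 + 7.56 + 5.4 + 3.04 + 2.7
 = 27.5

27.5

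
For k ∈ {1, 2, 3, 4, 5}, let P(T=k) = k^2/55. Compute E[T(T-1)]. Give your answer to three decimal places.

13.709

E[T(T-1)] = Σ t(t-1)·P(T=t)
 = 0·1/55 + 2·4/55 + 6·9/55 + 12·16/55 + 20·5/11
 = 0 + 8/55 + 54/55 + 192/55 + 100/11
 = 754/55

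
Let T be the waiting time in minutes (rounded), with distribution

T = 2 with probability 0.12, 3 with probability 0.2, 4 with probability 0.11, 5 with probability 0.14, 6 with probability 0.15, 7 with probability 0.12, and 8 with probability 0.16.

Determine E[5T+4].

E[5T+4] = Σ (5t+4)·P(T=t)
 = 14·0.12 + 19·0.2 + 24·0.11 + 29·0.14 + 34·0.15 + 39·0.12 + 44·0.16
 = 1.68 + 3.8 + 2.64 + 4.06 + 5.1 + 4.68 + 7.04
 = 29

29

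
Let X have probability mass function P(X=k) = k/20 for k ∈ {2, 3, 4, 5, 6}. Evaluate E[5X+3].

E[5X+3] = Σ (5x+3)·P(X=x)
 = 13·1/10 + 18·3/20 + 23·1/5 + 28·1/4 + 33·3/10
 = 13/10 + 27/10 + 23/5 + 7 + 99/10
 = 51/2

25.5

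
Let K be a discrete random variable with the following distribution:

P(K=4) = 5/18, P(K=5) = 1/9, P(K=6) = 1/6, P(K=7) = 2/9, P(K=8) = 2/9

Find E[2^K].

E[2^K] = Σ 2^k·P(K=k)
 = 16·5/18 + 32·1/9 + 64·1/6 + 128·2/9 + 256·2/9
 = 40/9 + 32/9 + 32/3 + 256/9 + 512/9
 = 104

104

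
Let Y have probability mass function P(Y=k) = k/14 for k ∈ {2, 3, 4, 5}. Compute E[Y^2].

16

E[Y^2] = Σ y^2·P(Y=y)
 = 4·1/7 + 9·3/14 + 16·2/7 + 25·5/14
 = 4/7 + 27/14 + 32/7 + 125/14
 = 16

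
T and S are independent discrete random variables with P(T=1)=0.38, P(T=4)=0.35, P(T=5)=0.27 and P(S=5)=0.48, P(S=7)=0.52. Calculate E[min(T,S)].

E[min(T,S)] = Σ_t Σ_s min(t,s) · P(T=t)P(S=s)
 = 1·0.1824 + 1·0.1976 + 4·0.168 + 4·0.182 + 5·0.1296 + 5·0.1404
 = 0.1824 + 0.1976 + 0.672 + 0.728 + 0.648 + 0.702
 = 3.13

3.13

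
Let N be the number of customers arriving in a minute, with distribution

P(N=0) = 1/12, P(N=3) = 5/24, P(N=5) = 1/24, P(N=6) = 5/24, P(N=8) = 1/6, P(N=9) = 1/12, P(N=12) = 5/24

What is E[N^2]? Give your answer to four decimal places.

E[N^2] = Σ n^2·P(N=n)
 = 0·1/12 + 9·5/24 + 25·1/24 + 36·5/24 + 64·1/6 + 81·1/12 + 144·5/24
 = 0 + 15/8 + 25/24 + 15/2 + 32/3 + 27/4 + 30
 = 347/6

57.8333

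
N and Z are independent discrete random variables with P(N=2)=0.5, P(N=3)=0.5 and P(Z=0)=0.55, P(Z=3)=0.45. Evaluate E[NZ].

3.375

E[NZ] = Σ_n Σ_z nz · P(N=n)P(Z=z)
 = 0·0.275 + 6·0.225 + 0·0.275 + 9·0.225
 = 0 + 1.35 + 0 + 2.025
 = 3.375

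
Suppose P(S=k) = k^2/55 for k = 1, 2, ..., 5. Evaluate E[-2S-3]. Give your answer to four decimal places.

-11.1818

E[-2S-3] = Σ (-2s-3)·P(S=s)
 = (-5)·1/55 + (-7)·4/55 + (-9)·9/55 + (-11)·16/55 + (-13)·5/11
 = (-1/11) + (-28/55) + (-81/55) + (-16/5) + (-65/11)
 = -123/11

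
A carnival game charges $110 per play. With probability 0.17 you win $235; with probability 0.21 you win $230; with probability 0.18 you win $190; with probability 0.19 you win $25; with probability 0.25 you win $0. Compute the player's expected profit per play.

E[payout] = 235·0.17 + 230·0.21 + 190·0.18 + 25·0.19 + 0·0.25
 = 39.95 + 48.3 + 34.2 + 4.75 + 0
 = 127.2
Net = 127.2 - 110 = 17.2

17.2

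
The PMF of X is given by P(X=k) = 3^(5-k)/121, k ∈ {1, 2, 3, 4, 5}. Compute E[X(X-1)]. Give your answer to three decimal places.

1.355

E[X(X-1)] = Σ x(x-1)·P(X=x)
 = 0·81/121 + 2·27/121 + 6·9/121 + 12·3/121 + 20·1/121
 = 0 + 54/121 + 54/121 + 36/121 + 20/121
 = 164/121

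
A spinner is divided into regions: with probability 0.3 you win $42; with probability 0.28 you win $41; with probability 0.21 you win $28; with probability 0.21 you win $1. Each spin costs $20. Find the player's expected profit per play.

10.17

E[payout] = 42·0.3 + 41·0.28 + 28·0.21 + 1·0.21
 = 12.6 + 11.48 + 5.88 + 0.21
 = 30.17
Net = 30.17 - 20 = 10.17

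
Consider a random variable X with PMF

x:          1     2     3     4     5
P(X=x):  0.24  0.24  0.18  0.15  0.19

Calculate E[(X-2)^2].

E[(X-2)^2] = Σ (x-2)^2·P(X=x)
 = 1·0.24 + 0·0.24 + 1·0.18 + 4·0.15 + 9·0.19
 = 0.24 + 0 + 0.18 + 0.6 + 1.71
 = 2.73

2.73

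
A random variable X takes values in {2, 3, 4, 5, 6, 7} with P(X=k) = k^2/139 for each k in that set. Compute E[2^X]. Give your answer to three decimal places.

69.928

E[2^X] = Σ 2^x·P(X=x)
 = 4·4/139 + 8·9/139 + 16·16/139 + 32·25/139 + 64·36/139 + 128·49/139
 = 16/139 + 72/139 + 256/139 + 800/139 + 2304/139 + 6272/139
 = 9720/139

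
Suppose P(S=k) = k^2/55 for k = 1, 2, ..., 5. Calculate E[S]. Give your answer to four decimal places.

E[S] = Σ s·P(S=s)
 = 1·1/55 + 2·4/55 + 3·9/55 + 4·16/55 + 5·5/11
 = 1/55 + 8/55 + 27/55 + 64/55 + 25/11
 = 45/11

4.0909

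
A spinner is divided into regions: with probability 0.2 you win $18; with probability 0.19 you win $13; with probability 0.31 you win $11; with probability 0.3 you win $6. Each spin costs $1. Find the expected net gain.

E[payout] = 18·0.2 + 13·0.19 + 11·0.31 + 6·0.3
 = 3.6 + 2.47 + 3.41 + 1.8
 = 11.28
Net = 11.28 - 1 = 10.28

10.28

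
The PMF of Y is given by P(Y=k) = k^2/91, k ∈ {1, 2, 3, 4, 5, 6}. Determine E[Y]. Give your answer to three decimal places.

4.846

E[Y] = Σ y·P(Y=y)
 = 1·1/91 + 2·4/91 + 3·9/91 + 4·16/91 + 5·25/91 + 6·36/91
 = 1/91 + 8/91 + 27/91 + 64/91 + 125/91 + 216/91
 = 63/13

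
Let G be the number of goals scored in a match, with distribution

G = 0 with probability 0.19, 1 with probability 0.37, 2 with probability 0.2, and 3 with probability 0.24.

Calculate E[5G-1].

E[5G-1] = Σ (5g-1)·P(G=g)
 = (-1)·0.19 + 4·0.37 + 9·0.2 + 14·0.24
 = (-0.19) + 1.48 + 1.8 + 3.36
 = 6.45

6.45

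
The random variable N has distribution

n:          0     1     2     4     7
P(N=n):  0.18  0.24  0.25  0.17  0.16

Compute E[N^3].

E[N^3] = Σ n^3·P(N=n)
 = 0·0.18 + 1·0.24 + 8·0.25 + 64·0.17 + 343·0.16
 = 0 + 0.24 + 2 + 10.88 + 54.88
 = 68

68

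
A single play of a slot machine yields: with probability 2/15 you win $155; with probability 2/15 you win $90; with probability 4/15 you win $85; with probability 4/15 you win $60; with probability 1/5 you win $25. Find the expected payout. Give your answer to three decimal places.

76.333

E[payout] = 155·2/15 + 90·2/15 + 85·4/15 + 60·4/15 + 25·1/5
 = 62/3 + 12 + 68/3 + 16 + 5
 = 229/3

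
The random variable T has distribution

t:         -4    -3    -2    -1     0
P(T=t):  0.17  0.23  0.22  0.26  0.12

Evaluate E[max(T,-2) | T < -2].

-2

P(T < -2) = 0.17 + 0.23 = 0.4.
E[max(T,-2) | T < -2] = [(-2)·0.17 + (-2)·0.23] / 0.4
 = -0.8 / 0.4
 = -2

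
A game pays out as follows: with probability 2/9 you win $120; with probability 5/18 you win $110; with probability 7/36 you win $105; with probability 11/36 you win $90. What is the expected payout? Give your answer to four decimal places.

E[payout] = 120·2/9 + 110·5/18 + 105·7/36 + 90·11/36
 = 80/3 + 275/9 + 245/12 + 55/2
 = 3785/36

105.1389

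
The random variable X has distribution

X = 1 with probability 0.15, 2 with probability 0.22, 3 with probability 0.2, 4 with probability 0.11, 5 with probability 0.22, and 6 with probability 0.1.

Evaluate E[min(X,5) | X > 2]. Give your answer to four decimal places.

4.1905

P(X > 2) = 0.2 + 0.11 + 0.22 + 0.1 = 0.63.
E[min(X,5) | X > 2] = [3·0.2 + 4·0.11 + 5·0.22 + 5·0.1] / 0.63
 = 2.64 / 0.63
 = 88/21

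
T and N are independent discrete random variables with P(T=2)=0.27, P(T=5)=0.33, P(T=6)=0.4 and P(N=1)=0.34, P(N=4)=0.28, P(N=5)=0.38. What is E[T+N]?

E[T+N] = Σ_t Σ_n (t+n) · P(T=t)P(N=n)
 = 3·0.0918 + 6·0.0756 + 7·0.1026 + 6·0.1122 + 9·0.0924 + 10·0.1254 + 7·0.136 + 10·0.112 + 11·0.152
 = 0.2754 + 0.4536 + 0.7182 + 0.6732 + 0.8316 + 1.254 + 0.952 + 1.12 + 1.672
 = 7.95

7.95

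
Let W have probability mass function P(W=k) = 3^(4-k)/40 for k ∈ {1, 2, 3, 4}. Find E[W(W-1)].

1.2

E[W(W-1)] = Σ w(w-1)·P(W=w)
 = 0·27/40 + 2·9/40 + 6·3/40 + 12·1/40
 = 0 + 9/20 + 9/20 + 3/10
 = 6/5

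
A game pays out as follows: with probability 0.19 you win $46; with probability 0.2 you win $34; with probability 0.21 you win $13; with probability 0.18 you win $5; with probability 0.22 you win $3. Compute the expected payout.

19.83

E[payout] = 46·0.19 + 34·0.2 + 13·0.21 + 5·0.18 + 3·0.22
 = 8.74 + 6.8 + 2.73 + 0.9 + 0.66
 = 19.83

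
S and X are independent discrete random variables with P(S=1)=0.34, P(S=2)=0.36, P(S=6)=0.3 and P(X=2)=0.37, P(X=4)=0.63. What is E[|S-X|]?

2.044

E[|S-X|] = Σ_s Σ_x |s-x| · P(S=s)P(X=x)
 = 1·0.1258 + 3·0.2142 + 0·0.1332 + 2·0.2268 + 4·0.111 + 2·0.189
 = 0.1258 + 0.6426 + 0 + 0.4536 + 0.444 + 0.378
 = 2.044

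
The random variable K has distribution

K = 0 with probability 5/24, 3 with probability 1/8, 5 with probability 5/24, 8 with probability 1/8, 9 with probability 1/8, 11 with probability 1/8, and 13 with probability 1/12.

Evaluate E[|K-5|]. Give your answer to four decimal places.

E[|K-5|] = Σ |k-5|·P(K=k)
 = 5·5/24 + 2·1/8 + 0·5/24 + 3·1/8 + 4·1/8 + 6·1/8 + 8·1/12
 = 25/24 + 1/4 + 0 + 3/8 + 1/2 + 3/4 + 2/3
 = 43/12

3.5833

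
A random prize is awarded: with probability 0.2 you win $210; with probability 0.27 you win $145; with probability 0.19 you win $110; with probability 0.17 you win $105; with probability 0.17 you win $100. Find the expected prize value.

E[payout] = 210·0.2 + 145·0.27 + 110·0.19 + 105·0.17 + 100·0.17
 = 42 + 39.15 + 20.9 + 17.85 + 17
 = 136.9

136.9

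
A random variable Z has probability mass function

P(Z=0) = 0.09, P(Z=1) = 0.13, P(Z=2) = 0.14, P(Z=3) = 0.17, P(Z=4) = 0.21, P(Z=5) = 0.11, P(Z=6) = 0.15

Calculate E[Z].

3.21

E[Z] = Σ z·P(Z=z)
 = 0·0.09 + 1·0.13 + 2·0.14 + 3·0.17 + 4·0.21 + 5·0.11 + 6·0.15
 = 0 + 0.13 + 0.28 + 0.51 + 0.84 + 0.55 + 0.9
 = 3.21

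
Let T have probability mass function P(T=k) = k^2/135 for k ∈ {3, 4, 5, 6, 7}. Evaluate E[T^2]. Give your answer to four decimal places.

E[T^2] = Σ t^2·P(T=t)
 = 9·1/15 + 16·16/135 + 25·5/27 + 36·4/15 + 49·49/135
 = 3/5 + 256/135 + 125/27 + 48/5 + 2401/135
 = 1553/45

34.5111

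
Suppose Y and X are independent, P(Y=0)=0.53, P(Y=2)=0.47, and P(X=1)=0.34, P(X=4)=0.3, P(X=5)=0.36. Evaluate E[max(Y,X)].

3.4998

E[max(Y,X)] = Σ_y Σ_x max(y,x) · P(Y=y)P(X=x)
 = 1·0.1802 + 4·0.159 + 5·0.1908 + 2·0.1598 + 4·0.141 + 5·0.1692
 = 0.1802 + 0.636 + 0.954 + 0.3196 + 0.564 + 0.846
 = 3.4998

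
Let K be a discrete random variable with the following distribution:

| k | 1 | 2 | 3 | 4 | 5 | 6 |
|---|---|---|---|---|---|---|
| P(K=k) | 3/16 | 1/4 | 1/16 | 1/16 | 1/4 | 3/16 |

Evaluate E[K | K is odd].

3.25

P(K is odd) = 3/16 + 1/16 + 1/4 = 1/2.
E[K | K is odd] = [1·3/16 + 3·1/16 + 5·1/4] / (1/2)
 = 13/8 / (1/2)
 = 13/4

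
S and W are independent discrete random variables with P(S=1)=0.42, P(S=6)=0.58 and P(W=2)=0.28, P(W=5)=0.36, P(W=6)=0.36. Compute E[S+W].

E[S+W] = Σ_s Σ_w (s+w) · P(S=s)P(W=w)
 = 3·0.1176 + 6·0.1512 + 7·0.1512 + 8·0.1624 + 11·0.2088 + 12·0.2088
 = 0.3528 + 0.9072 + 1.0584 + 1.2992 + 2.2968 + 2.5056
 = 8.42

8.42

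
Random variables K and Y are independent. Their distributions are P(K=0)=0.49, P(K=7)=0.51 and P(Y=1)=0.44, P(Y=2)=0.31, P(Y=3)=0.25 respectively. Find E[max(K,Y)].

E[max(K,Y)] = Σ_k Σ_y max(k,y) · P(K=k)P(Y=y)
 = 1·0.2156 + 2·0.1519 + 3·0.1225 + 7·0.2244 + 7·0.1581 + 7·0.1275
 = 0.2156 + 0.3038 + 0.3675 + 1.5708 + 1.1067 + 0.8925
 = 4.4569

4.4569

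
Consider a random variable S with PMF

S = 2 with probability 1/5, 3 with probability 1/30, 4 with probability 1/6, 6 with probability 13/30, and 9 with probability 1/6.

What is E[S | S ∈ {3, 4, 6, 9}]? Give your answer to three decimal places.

P(S ∈ {3, 4, 6, 9}) = 1/30 + 1/6 + 13/30 + 1/6 = 4/5.
E[S | S ∈ {3, 4, 6, 9}] = [3·1/30 + 4·1/6 + 6·13/30 + 9·1/6] / (4/5)
 = 73/15 / (4/5)
 = 73/12

6.083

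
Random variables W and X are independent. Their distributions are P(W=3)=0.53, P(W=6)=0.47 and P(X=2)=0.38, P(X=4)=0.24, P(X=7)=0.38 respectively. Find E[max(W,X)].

5.5214

E[max(W,X)] = Σ_w Σ_x max(w,x) · P(W=w)P(X=x)
 = 3·0.2014 + 4·0.1272 + 7·0.2014 + 6·0.1786 + 6·0.1128 + 7·0.1786
 = 0.6042 + 0.5088 + 1.4098 + 1.0716 + 0.6768 + 1.2502
 = 5.5214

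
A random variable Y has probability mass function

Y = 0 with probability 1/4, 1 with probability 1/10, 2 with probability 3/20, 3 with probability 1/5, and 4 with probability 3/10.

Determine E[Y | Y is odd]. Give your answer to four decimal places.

2.3333

P(Y is odd) = 1/10 + 1/5 = 3/10.
E[Y | Y is odd] = [1·1/10 + 3·1/5] / (3/10)
 = 7/10 / (3/10)
 = 7/3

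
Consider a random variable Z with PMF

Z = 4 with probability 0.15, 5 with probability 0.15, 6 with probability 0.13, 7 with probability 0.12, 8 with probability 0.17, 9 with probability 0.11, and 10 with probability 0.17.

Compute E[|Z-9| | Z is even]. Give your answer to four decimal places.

P(Z is even) = 0.15 + 0.13 + 0.17 + 0.17 = 0.62.
E[|Z-9| | Z is even] = [5·0.15 + 3·0.13 + 1·0.17 + 1·0.17] / 0.62
 = 1.48 / 0.62
 = 74/31

2.3871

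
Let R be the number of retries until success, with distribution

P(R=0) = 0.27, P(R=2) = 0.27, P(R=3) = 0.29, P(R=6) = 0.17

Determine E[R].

2.43

E[R] = Σ r·P(R=r)
 = 0·0.27 + 2·0.27 + 3·0.29 + 6·0.17
 = 0 + 0.54 + 0.87 + 1.02
 = 2.43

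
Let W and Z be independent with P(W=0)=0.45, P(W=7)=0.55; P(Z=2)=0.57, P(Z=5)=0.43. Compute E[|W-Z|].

E[|W-Z|] = Σ_w Σ_z |w-z| · P(W=w)P(Z=z)
 = 2·0.2565 + 5·0.1935 + 5·0.3135 + 2·0.2365
 = 0.513 + 0.9675 + 1.5675 + 0.473
 = 3.521

3.521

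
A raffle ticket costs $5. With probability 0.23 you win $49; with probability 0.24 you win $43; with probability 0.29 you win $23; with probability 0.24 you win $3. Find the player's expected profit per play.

23.98

E[payout] = 49·0.23 + 43·0.24 + 23·0.29 + 3·0.24
 = 11.27 + 10.32 + 6.67 + 0.72
 = 28.98
Net = 28.98 - 5 = 23.98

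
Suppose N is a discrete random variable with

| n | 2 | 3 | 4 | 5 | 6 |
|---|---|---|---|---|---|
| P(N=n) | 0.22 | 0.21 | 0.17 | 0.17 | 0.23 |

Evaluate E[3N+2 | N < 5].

10.75

P(N < 5) = 0.22 + 0.21 + 0.17 = 0.6.
E[3N+2 | N < 5] = [8·0.22 + 11·0.21 + 14·0.17] / 0.6
 = 6.45 / 0.6
 = 43/4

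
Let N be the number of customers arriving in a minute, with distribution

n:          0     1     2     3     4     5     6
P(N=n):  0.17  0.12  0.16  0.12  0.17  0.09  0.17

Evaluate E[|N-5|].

2.39

E[|N-5|] = Σ |n-5|·P(N=n)
 = 5·0.17 + 4·0.12 + 3·0.16 + 2·0.12 + 1·0.17 + 0·0.09 + 1·0.17
 = 0.85 + 0.48 + 0.48 + 0.24 + 0.17 + 0 + 0.17
 = 2.39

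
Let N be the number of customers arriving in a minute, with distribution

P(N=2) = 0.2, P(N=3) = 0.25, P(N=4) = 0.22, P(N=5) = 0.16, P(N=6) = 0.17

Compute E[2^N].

E[2^N] = Σ 2^n·P(N=n)
 = 4·0.2 + 8·0.25 + 16·0.22 + 32·0.16 + 64·0.17
 = 0.8 + 2 + 3.52 + 5.12 + 10.88
 = 22.32

22.32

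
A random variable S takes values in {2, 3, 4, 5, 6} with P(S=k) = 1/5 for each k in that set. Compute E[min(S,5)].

3.8

E[min(S,5)] = Σ min(s,5)·P(S=s)
 = 2·1/5 + 3·1/5 + 4·1/5 + 5·1/5 + 5·1/5
 = 2/5 + 3/5 + 4/5 + 1 + 1
 = 19/5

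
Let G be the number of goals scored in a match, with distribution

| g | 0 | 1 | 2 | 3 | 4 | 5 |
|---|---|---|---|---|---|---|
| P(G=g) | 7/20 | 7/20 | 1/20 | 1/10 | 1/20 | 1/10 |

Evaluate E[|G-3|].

2.05

E[|G-3|] = Σ |g-3|·P(G=g)
 = 3·7/20 + 2·7/20 + 1·1/20 + 0·1/10 + 1·1/20 + 2·1/10
 = 21/20 + 7/10 + 1/20 + 0 + 1/20 + 1/5
 = 41/20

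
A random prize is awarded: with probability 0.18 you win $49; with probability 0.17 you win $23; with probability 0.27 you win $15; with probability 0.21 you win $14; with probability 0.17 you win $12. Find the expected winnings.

E[payout] = 49·0.18 + 23·0.17 + 15·0.27 + 14·0.21 + 12·0.17
 = 8.82 + 3.91 + 4.05 + 2.94 + 2.04
 = 21.76

21.76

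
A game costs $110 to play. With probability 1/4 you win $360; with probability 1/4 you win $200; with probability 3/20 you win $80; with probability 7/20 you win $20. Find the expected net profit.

E[payout] = 360·1/4 + 200·1/4 + 80·3/20 + 20·7/20
 = 90 + 50 + 12 + 7
 = 159
Net = 159 - 110 = 49

49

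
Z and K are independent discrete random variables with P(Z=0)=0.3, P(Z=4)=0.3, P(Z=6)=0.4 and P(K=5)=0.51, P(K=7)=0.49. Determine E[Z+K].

9.58

E[Z+K] = Σ_z Σ_k (z+k) · P(Z=z)P(K=k)
 = 5·0.153 + 7·0.147 + 9·0.153 + 11·0.147 + 11·0.204 + 13·0.196
 = 0.765 + 1.029 + 1.377 + 1.617 + 2.244 + 2.548
 = 9.58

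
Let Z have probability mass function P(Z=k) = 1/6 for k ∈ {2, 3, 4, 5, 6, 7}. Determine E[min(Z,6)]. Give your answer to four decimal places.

4.3333

E[min(Z,6)] = Σ min(z,6)·P(Z=z)
 = 2·1/6 + 3·1/6 + 4·1/6 + 5·1/6 + 6·1/6 + 6·1/6
 = 1/3 + 1/2 + 2/3 + 5/6 + 1 + 1
 = 13/3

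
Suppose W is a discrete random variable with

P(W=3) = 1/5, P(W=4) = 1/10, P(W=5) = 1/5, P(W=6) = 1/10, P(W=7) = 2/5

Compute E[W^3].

195.6

E[W^3] = Σ w^3·P(W=w)
 = 27·1/5 + 64·1/10 + 125·1/5 + 216·1/10 + 343·2/5
 = 27/5 + 32/5 + 25 + 108/5 + 686/5
 = 978/5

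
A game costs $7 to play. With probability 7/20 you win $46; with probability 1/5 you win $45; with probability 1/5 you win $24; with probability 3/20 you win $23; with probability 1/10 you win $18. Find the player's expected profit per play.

E[payout] = 46·7/20 + 45·1/5 + 24·1/5 + 23·3/20 + 18·1/10
 = 161/10 + 9 + 24/5 + 69/20 + 9/5
 = 703/20
Net = 703/20 - 7 = 563/20

28.15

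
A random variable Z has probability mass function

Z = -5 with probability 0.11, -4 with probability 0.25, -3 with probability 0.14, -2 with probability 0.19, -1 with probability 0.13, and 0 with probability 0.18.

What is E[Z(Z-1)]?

11.38

E[Z(Z-1)] = Σ z(z-1)·P(Z=z)
 = 30·0.11 + 20·0.25 + 12·0.14 + 6·0.19 + 2·0.13 + 0·0.18
 = 3.3 + 5 + 1.68 + 1.14 + 0.26 + 0
 = 11.38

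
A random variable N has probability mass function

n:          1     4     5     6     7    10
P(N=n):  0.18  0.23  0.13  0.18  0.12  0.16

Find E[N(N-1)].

30.2

E[N(N-1)] = Σ n(n-1)·P(N=n)
 = 0·0.18 + 12·0.23 + 20·0.13 + 30·0.18 + 42·0.12 + 90·0.16
 = 0 + 2.76 + 2.6 + 5.4 + 5.04 + 14.4
 = 30.2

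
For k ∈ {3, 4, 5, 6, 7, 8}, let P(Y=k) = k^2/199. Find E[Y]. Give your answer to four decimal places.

E[Y] = Σ y·P(Y=y)
 = 3·9/199 + 4·16/199 + 5·25/199 + 6·36/199 + 7·49/199 + 8·64/199
 = 27/199 + 64/199 + 125/199 + 216/199 + 343/199 + 512/199
 = 1287/199

6.4673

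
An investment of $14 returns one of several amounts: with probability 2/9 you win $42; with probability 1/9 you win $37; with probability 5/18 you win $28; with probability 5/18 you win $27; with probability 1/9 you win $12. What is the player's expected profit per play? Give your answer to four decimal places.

E[payout] = 42·2/9 + 37·1/9 + 28·5/18 + 27·5/18 + 12·1/9
 = 28/3 + 37/9 + 70/9 + 15/2 + 4/3
 = 541/18
Net = 541/18 - 14 = 289/18

16.0556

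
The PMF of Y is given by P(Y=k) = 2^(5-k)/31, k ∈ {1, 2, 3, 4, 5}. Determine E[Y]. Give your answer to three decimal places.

E[Y] = Σ y·P(Y=y)
 = 1·16/31 + 2·8/31 + 3·4/31 + 4·2/31 + 5·1/31
 = 16/31 + 16/31 + 12/31 + 8/31 + 5/31
 = 57/31

1.839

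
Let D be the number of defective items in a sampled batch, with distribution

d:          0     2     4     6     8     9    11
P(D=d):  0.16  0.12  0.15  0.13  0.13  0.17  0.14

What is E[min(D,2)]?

E[min(D,2)] = Σ min(d,2)·P(D=d)
 = 0·0.16 + 2·0.12 + 2·0.15 + 2·0.13 + 2·0.13 + 2·0.17 + 2·0.14
 = 0 + 0.24 + 0.3 + 0.26 + 0.26 + 0.34 + 0.28
 = 1.68

1.68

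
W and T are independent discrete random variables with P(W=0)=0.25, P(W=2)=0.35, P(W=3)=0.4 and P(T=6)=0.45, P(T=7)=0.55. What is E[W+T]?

E[W+T] = Σ_w Σ_t (w+t) · P(W=w)P(T=t)
 = 6·0.1125 + 7·0.1375 + 8·0.1575 + 9·0.1925 + 9·0.18 + 10·0.22
 = 0.675 + 0.9625 + 1.26 + 1.7325 + 1.62 + 2.2
 = 8.45

8.45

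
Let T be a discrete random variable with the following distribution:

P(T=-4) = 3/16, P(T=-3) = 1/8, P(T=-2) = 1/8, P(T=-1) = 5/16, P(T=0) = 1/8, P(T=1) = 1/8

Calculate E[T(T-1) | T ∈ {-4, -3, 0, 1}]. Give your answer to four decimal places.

9.3333

P(T ∈ {-4, -3, 0, 1}) = 3/16 + 1/8 + 1/8 + 1/8 = 9/16.
E[T(T-1) | T ∈ {-4, -3, 0, 1}] = [20·3/16 + 12·1/8 + 0·1/8 + 0·1/8] / (9/16)
 = 21/4 / (9/16)
 = 28/3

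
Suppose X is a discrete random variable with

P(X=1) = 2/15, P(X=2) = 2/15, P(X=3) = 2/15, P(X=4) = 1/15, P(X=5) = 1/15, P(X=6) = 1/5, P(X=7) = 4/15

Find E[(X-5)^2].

5.2

E[(X-5)^2] = Σ (x-5)^2·P(X=x)
 = 16·2/15 + 9·2/15 + 4·2/15 + 1·1/15 + 0·1/15 + 1·1/5 + 4·4/15
 = 32/15 + 6/5 + 8/15 + 1/15 + 0 + 1/5 + 16/15
 = 26/5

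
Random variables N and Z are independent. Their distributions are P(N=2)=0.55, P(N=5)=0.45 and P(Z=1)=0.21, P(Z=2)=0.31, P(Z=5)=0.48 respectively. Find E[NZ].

E[NZ] = Σ_n Σ_z nz · P(N=n)P(Z=z)
 = 2·0.1155 + 4·0.1705 + 10·0.264 + 5·0.0945 + 10·0.1395 + 25·0.216
 = 0.231 + 0.682 + 2.64 + 0.4725 + 1.395 + 5.4
 = 10.8205

10.8205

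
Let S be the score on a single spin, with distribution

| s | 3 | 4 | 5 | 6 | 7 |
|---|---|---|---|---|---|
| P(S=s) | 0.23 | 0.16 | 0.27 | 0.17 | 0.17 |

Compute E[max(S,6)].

6.17

E[max(S,6)] = Σ max(s,6)·P(S=s)
 = 6·0.23 + 6·0.16 + 6·0.27 + 6·0.17 + 7·0.17
 = 1.38 + 0.96 + 1.62 + 1.02 + 1.19
 = 6.17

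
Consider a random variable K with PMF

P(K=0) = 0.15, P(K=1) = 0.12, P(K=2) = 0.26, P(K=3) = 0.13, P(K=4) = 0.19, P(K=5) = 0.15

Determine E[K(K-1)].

E[K(K-1)] = Σ k(k-1)·P(K=k)
 = 0·0.15 + 0·0.12 + 2·0.26 + 6·0.13 + 12·0.19 + 20·0.15
 = 0 + 0 + 0.52 + 0.78 + 2.28 + 3
 = 6.58

6.58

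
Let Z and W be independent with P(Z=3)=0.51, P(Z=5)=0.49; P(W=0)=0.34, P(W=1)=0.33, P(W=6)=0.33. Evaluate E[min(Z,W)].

1.6434

E[min(Z,W)] = Σ_z Σ_w min(z,w) · P(Z=z)P(W=w)
 = 0·0.1734 + 1·0.1683 + 3·0.1683 + 0·0.1666 + 1·0.1617 + 5·0.1617
 = 0 + 0.1683 + 0.5049 + 0 + 0.1617 + 0.8085
 = 1.6434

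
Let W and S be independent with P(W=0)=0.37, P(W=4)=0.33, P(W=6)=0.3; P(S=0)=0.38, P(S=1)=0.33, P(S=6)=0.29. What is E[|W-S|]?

E[|W-S|] = Σ_w Σ_s |w-s| · P(W=w)P(S=s)
 = 0·0.1406 + 1·0.1221 + 6·0.1073 + 4·0.1254 + 3·0.1089 + 2·0.0957 + 6·0.114 + 5·0.099 + 0·0.087
 = 0 + 0.1221 + 0.6438 + 0.5016 + 0.3267 + 0.1914 + 0.684 + 0.495 + 0
 = 2.9646

2.9646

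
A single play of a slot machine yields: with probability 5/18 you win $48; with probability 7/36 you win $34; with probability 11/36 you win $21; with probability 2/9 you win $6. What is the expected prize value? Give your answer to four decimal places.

27.6944

E[payout] = 48·5/18 + 34·7/36 + 21·11/36 + 6·2/9
 = 40/3 + 119/18 + 77/12 + 4/3
 = 997/36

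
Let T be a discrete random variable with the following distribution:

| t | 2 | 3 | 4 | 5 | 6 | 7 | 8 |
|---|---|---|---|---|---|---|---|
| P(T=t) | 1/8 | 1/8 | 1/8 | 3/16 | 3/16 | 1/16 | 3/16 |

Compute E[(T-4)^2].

5.125

E[(T-4)^2] = Σ (t-4)^2·P(T=t)
 = 4·1/8 + 1·1/8 + 0·1/8 + 1·3/16 + 4·3/16 + 9·1/16 + 16·3/16
 = 1/2 + 1/8 + 0 + 3/16 + 3/4 + 9/16 + 3
 = 41/8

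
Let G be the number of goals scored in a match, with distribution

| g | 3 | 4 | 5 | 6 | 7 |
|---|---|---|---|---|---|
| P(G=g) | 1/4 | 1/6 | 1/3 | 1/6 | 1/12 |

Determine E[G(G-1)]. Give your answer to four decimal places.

18.6667

E[G(G-1)] = Σ g(g-1)·P(G=g)
 = 6·1/4 + 12·1/6 + 20·1/3 + 30·1/6 + 42·1/12
 = 3/2 + 2 + 20/3 + 5 + 7/2
 = 56/3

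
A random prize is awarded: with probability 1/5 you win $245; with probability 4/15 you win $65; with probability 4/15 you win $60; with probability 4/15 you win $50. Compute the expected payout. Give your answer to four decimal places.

E[payout] = 245·1/5 + 65·4/15 + 60·4/15 + 50·4/15
 = 49 + 52/3 + 16 + 40/3
 = 287/3

95.6667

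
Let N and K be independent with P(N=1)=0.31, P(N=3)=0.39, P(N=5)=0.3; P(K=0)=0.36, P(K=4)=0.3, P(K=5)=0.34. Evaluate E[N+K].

E[N+K] = Σ_n Σ_k (n+k) · P(N=n)P(K=k)
 = 1·0.1116 + 5·0.093 + 6·0.1054 + 3·0.1404 + 7·0.117 + 8·0.1326 + 5·0.108 + 9·0.09 + 10·0.102
 = 0.1116 + 0.465 + 0.6324 + 0.4212 + 0.819 + 1.0608 + 0.54 + 0.81 + 1.02
 = 5.88

5.88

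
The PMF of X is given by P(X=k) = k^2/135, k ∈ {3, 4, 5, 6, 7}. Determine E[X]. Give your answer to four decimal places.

5.7407

E[X] = Σ x·P(X=x)
 = 3·1/15 + 4·16/135 + 5·5/27 + 6·4/15 + 7·49/135
 = 1/5 + 64/135 + 25/27 + 8/5 + 343/135
 = 155/27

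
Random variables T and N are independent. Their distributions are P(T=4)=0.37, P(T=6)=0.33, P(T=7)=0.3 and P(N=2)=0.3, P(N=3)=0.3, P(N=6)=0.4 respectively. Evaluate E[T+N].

9.46

E[T+N] = Σ_t Σ_n (t+n) · P(T=t)P(N=n)
 = 6·0.111 + 7·0.111 + 10·0.148 + 8·0.099 + 9·0.099 + 12·0.132 + 9·0.09 + 10·0.09 + 13·0.12
 = 0.666 + 0.777 + 1.48 + 0.792 + 0.891 + 1.584 + 0.81 + 0.9 + 1.56
 = 9.46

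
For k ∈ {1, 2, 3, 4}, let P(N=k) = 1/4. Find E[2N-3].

E[2N-3] = Σ (2n-3)·P(N=n)
 = (-1)·1/4 + 1·1/4 + 3·1/4 + 5·1/4
 = (-1/4) + 1/4 + 3/4 + 5/4
 = 2

2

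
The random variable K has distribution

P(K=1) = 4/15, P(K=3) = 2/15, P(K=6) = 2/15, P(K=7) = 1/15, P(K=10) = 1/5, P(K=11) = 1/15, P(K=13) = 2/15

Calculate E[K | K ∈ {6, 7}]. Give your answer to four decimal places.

P(K ∈ {6, 7}) = 2/15 + 1/15 = 1/5.
E[K | K ∈ {6, 7}] = [6·2/15 + 7·1/15] / (1/5)
 = 19/15 / (1/5)
 = 19/3

6.3333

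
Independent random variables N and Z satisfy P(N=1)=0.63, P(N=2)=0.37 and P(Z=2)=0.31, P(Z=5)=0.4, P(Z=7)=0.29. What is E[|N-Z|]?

3.28

E[|N-Z|] = Σ_n Σ_z |n-z| · P(N=n)P(Z=z)
 = 1·0.1953 + 4·0.252 + 6·0.1827 + 0·0.1147 + 3·0.148 + 5·0.1073
 = 0.1953 + 1.008 + 1.0962 + 0 + 0.444 + 0.5365
 = 3.28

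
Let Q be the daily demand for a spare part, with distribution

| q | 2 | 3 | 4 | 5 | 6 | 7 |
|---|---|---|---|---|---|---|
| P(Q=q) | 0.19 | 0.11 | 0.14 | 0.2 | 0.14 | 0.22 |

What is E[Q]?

4.65

E[Q] = Σ q·P(Q=q)
 = 2·0.19 + 3·0.11 + 4·0.14 + 5·0.2 + 6·0.14 + 7·0.22
 = 0.38 + 0.33 + 0.56 + 1 + 0.84 + 1.54
 = 4.65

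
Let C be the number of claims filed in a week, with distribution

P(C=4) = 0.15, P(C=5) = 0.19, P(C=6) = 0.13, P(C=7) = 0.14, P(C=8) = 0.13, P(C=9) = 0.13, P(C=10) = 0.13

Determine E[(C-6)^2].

4.7

E[(C-6)^2] = Σ (c-6)^2·P(C=c)
 = 4·0.15 + 1·0.19 + 0·0.13 + 1·0.14 + 4·0.13 + 9·0.13 + 16·0.13
 = 0.6 + 0.19 + 0 + 0.14 + 0.52 + 1.17 + 2.08
 = 4.7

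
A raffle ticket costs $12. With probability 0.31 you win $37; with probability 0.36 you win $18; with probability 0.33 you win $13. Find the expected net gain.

10.24

E[payout] = 37·0.31 + 18·0.36 + 13·0.33
 = 11.47 + 6.48 + 4.29
 = 22.24
Net = 22.24 - 12 = 10.24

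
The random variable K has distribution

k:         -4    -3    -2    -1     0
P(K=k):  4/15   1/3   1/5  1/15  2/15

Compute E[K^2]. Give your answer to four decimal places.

8.1333

E[K^2] = Σ k^2·P(K=k)
 = 16·4/15 + 9·1/3 + 4·1/5 + 1·1/15 + 0·2/15
 = 64/15 + 3 + 4/5 + 1/15 + 0
 = 122/15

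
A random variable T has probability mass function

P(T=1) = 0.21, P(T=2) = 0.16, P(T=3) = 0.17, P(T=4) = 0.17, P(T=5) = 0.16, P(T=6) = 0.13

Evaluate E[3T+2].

E[3T+2] = Σ (3t+2)·P(T=t)
 = 5·0.21 + 8·0.16 + 11·0.17 + 14·0.17 + 17·0.16 + 20·0.13
 = 1.05 + 1.28 + 1.87 + 2.38 + 2.72 + 2.6
 = 11.9

11.9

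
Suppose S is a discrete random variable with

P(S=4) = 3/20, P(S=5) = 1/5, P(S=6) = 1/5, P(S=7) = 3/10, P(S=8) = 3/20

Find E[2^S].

98.4

E[2^S] = Σ 2^s·P(S=s)
 = 16·3/20 + 32·1/5 + 64·1/5 + 128·3/10 + 256·3/20
 = 12/5 + 32/5 + 64/5 + 192/5 + 192/5
 = 492/5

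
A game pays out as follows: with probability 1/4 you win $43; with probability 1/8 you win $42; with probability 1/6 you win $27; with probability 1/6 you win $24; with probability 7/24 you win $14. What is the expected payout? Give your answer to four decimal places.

E[payout] = 43·1/4 + 42·1/8 + 27·1/6 + 24·1/6 + 14·7/24
 = 43/4 + 21/4 + 9/2 + 4 + 49/12
 = 343/12

28.5833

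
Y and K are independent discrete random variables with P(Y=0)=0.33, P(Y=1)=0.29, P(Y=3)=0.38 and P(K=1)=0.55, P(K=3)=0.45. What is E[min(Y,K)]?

E[min(Y,K)] = Σ_y Σ_k min(y,k) · P(Y=y)P(K=k)
 = 0·0.1815 + 0·0.1485 + 1·0.1595 + 1·0.1305 + 1·0.209 + 3·0.171
 = 0 + 0 + 0.1595 + 0.1305 + 0.209 + 0.513
 = 1.012

1.012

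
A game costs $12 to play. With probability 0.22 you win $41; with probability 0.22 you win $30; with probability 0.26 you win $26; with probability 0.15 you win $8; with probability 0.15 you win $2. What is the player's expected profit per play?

11.88

E[payout] = 41·0.22 + 30·0.22 + 26·0.26 + 8·0.15 + 2·0.15
 = 9.02 + 6.6 + 6.76 + 1.2 + 0.3
 = 23.88
Net = 23.88 - 12 = 11.88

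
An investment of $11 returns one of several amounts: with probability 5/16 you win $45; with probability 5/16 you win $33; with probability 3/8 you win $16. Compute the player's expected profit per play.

E[payout] = 45·5/16 + 33·5/16 + 16·3/8
 = 225/16 + 165/16 + 6
 = 243/8
Net = 243/8 - 11 = 155/8

19.375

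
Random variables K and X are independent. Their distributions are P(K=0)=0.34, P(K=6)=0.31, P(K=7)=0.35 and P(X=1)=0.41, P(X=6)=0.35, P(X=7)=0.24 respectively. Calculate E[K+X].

E[K+X] = Σ_k Σ_x (k+x) · P(K=k)P(X=x)
 = 1·0.1394 + 6·0.119 + 7·0.0816 + 7·0.1271 + 12·0.1085 + 13·0.0744 + 8·0.1435 + 13·0.1225 + 14·0.084
 = 0.1394 + 0.714 + 0.5712 + 0.8897 + 1.302 + 0.9672 + 1.148 + 1.5925 + 1.176
 = 8.5

8.5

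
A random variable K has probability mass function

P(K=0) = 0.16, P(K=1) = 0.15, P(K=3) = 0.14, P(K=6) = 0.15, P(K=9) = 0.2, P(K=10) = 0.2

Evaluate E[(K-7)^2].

18.23

E[(K-7)^2] = Σ (k-7)^2·P(K=k)
 = 49·0.16 + 36·0.15 + 16·0.14 + 1·0.15 + 4·0.2 + 9·0.2
 = 7.84 + 5.4 + 2.24 + 0.15 + 0.8 + 1.8
 = 18.23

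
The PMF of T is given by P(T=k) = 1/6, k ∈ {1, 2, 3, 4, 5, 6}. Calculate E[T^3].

73.5

E[T^3] = Σ t^3·P(T=t)
 = 1·1/6 + 8·1/6 + 27·1/6 + 64·1/6 + 125·1/6 + 216·1/6
 = 1/6 + 4/3 + 9/2 + 32/3 + 125/6 + 36
 = 147/2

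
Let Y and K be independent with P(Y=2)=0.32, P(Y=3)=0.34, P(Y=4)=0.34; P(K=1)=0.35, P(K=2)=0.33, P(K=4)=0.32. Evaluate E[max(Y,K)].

3.3336

E[max(Y,K)] = Σ_y Σ_k max(y,k) · P(Y=y)P(K=k)
 = 2·0.112 + 2·0.1056 + 4·0.1024 + 3·0.119 + 3·0.1122 + 4·0.1088 + 4·0.119 + 4·0.1122 + 4·0.1088
 = 0.224 + 0.2112 + 0.4096 + 0.357 + 0.3366 + 0.4352 + 0.476 + 0.4488 + 0.4352
 = 3.3336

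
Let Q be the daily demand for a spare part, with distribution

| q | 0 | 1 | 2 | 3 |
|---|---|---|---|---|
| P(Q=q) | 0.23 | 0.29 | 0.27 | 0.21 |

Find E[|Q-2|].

0.96

E[|Q-2|] = Σ |q-2|·P(Q=q)
 = 2·0.23 + 1·0.29 + 0·0.27 + 1·0.21
 = 0.46 + 0.29 + 0 + 0.21
 = 0.96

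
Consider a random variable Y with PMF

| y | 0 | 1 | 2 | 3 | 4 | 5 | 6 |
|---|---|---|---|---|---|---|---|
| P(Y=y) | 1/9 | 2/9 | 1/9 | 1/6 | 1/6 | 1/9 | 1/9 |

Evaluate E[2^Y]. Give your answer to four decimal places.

15.6667

E[2^Y] = Σ 2^y·P(Y=y)
 = 1·1/9 + 2·2/9 + 4·1/9 + 8·1/6 + 16·1/6 + 32·1/9 + 64·1/9
 = 1/9 + 4/9 + 4/9 + 4/3 + 8/3 + 32/9 + 64/9
 = 47/3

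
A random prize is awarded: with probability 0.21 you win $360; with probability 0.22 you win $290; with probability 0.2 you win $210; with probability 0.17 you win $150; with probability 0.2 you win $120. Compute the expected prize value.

230.9

E[payout] = 360·0.21 + 290·0.22 + 210·0.2 + 150·0.17 + 120·0.2
 = 75.6 + 63.8 + 42 + 25.5 + 24
 = 230.9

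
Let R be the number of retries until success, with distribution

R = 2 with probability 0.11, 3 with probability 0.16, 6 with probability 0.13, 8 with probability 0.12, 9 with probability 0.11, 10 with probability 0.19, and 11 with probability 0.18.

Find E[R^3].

E[R^3] = Σ r^3·P(R=r)
 = 8·0.11 + 27·0.16 + 216·0.13 + 512·0.12 + 729·0.11 + 1000·0.19 + 1331·0.18
 = 0.88 + 4.32 + 28.08 + 61.44 + 80.19 + 190 + 239.58
 = 604.49

604.49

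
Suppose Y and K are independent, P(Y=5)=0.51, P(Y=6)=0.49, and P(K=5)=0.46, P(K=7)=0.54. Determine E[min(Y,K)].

E[min(Y,K)] = Σ_y Σ_k min(y,k) · P(Y=y)P(K=k)
 = 5·0.2346 + 5·0.2754 + 5·0.2254 + 6·0.2646
 = 1.173 + 1.377 + 1.127 + 1.5876
 = 5.2646

5.2646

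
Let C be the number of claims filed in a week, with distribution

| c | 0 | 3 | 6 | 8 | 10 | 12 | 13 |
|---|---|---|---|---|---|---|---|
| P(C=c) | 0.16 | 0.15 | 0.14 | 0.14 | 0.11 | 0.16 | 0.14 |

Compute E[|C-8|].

3.87

E[|C-8|] = Σ |c-8|·P(C=c)
 = 8·0.16 + 5·0.15 + 2·0.14 + 0·0.14 + 2·0.11 + 4·0.16 + 5·0.14
 = 1.28 + 0.75 + 0.28 + 0 + 0.22 + 0.64 + 0.7
 = 3.87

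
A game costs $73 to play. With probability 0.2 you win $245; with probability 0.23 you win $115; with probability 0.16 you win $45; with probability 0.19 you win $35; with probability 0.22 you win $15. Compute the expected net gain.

E[payout] = 245·0.2 + 115·0.23 + 45·0.16 + 35·0.19 + 15·0.22
 = 49 + 26.45 + 7.2 + 6.65 + 3.3
 = 92.6
Net = 92.6 - 73 = 19.6

19.6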